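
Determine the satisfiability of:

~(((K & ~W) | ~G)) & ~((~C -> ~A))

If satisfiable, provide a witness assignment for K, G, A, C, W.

K=F, G=T, A=T, C=F, W=F

  ~(((K & ~W) | ~G)) = True
    (K & ~W) | ~G = False
      K & ~W = False
        ~W = True
      ~G = False
  ~((~C -> ~A)) = True
    ~C -> ~A = False
      ~C = True
      ~A = False
Both conjuncts True, so the formula holds.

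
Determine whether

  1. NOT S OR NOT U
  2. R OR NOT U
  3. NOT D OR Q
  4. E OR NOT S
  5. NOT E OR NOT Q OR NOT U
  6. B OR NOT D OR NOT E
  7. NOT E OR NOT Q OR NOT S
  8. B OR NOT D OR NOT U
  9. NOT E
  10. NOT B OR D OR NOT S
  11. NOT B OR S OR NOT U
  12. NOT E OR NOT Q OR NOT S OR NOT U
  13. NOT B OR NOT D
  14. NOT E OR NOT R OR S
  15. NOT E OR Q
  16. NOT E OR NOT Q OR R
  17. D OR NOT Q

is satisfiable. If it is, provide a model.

Unit clause (NOT E) forces E = False.
In (E OR NOT S) only NOT S is left, so S = False.
Set U = False.
Set D = True.
  then (NOT D OR Q) forces Q = True.
  then (NOT B OR NOT D) forces B = False.
Set R = False.
All clauses satisfied.

U = False; E = False; D = True; B = False; S = False; Q = True; R = False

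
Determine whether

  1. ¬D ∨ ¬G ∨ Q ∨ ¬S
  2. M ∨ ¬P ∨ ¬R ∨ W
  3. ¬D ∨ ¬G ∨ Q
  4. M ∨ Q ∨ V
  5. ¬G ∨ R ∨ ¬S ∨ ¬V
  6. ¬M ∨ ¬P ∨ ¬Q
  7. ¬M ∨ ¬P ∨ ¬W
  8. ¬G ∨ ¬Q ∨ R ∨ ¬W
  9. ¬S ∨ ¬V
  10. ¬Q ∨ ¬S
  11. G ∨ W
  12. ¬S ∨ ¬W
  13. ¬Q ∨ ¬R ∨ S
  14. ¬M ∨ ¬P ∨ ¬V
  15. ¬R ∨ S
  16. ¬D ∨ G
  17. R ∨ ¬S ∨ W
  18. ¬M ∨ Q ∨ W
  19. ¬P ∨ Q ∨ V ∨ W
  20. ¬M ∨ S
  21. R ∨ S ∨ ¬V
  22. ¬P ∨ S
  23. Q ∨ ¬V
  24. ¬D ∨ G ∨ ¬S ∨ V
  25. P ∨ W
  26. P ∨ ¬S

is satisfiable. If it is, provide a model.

D = False, R = False, Q = True, P = False, S = False, M = False, V = False, G = False, W = True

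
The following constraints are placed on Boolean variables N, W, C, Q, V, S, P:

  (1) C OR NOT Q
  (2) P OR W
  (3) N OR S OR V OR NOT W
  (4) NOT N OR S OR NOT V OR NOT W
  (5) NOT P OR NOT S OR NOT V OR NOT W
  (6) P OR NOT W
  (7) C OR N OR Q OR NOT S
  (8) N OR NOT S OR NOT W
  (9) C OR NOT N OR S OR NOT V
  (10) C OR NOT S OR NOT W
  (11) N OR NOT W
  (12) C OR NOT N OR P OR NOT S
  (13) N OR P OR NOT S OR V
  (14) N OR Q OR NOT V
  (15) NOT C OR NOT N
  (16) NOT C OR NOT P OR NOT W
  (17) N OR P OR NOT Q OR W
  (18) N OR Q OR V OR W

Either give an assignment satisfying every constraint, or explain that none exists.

N = False, W = False, C = True, Q = True, V = False, S = False, P = True

Set N = False.
  then (N OR NOT W) forces W = False.
  then (P OR W) forces P = True.
Set C = True.
Try Q = False:
  (N OR Q OR NOT V) forces V = False.
  clause (N OR Q OR V OR W) is falsified — backtrack.
So Q = True.
Set V = False.
Set S = False.
All clauses satisfied.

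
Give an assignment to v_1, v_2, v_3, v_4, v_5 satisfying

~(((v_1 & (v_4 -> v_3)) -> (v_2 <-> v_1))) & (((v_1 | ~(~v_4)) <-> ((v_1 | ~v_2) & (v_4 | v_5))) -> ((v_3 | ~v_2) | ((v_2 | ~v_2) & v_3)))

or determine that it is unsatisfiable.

v_1: True, v_2: False, v_3: False, v_4: False, v_5: True

  ~(((v_1 & (v_4 -> v_3)) -> (v_2 <-> v_1))) = True
    (v_1 & (v_4 -> v_3)) -> (v_2 <-> v_1) = False
      v_1 & (v_4 -> v_3) = True
        v_4 -> v_3 = True
      v_2 <-> v_1 = False
  ((v_1 | ~(~v_4)) <-> ((v_1 | ~v_2) & (v_4 | v_5))) -> ((v_3 | ~v_2) | ((v_2 | ~v_2) & v_3)) = True
    (v_1 | ~(~v_4)) <-> ((v_1 | ~v_2) & (v_4 | v_5)) = True
      v_1 | ~(~v_4) = True
        ~(~v_4) = False
          ~v_4 = True
      (v_1 | ~v_2) & (v_4 | v_5) = True
        v_1 | ~v_2 = True
          ~v_2 = True
        v_4 | v_5 = True
    (v_3 | ~v_2) | ((v_2 | ~v_2) & v_3) = True
      v_3 | ~v_2 = True
        ~v_2 = True
      (v_2 | ~v_2) & v_3 = False
        v_2 | ~v_2 = True
          ~v_2 = True
Both conjuncts True, so the formula holds.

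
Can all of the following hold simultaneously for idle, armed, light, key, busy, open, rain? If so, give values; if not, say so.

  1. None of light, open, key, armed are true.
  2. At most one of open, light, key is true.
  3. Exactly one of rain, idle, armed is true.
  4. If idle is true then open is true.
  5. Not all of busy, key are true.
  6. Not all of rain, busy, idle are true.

idle: False, armed: False, light: False, key: False, busy: True, open: False, rain: True

  (1) {light, open, key, armed}: 0 true — none ✓
  (2) {open, light, key}: 0 true — at most one ✓
  (3) {rain, idle, armed}: 1 true — exactly one ✓
  (4) idle=F ⇒ open: vacuous ✓
  (5) {busy, key}: 1/2 true — not all ✓
  (6) {rain, busy, idle}: 2/3 true — not all ✓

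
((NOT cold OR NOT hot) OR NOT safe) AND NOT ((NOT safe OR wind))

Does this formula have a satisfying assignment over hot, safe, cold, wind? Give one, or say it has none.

hot=T, safe=T, cold=F, wind=F

  (NOT cold OR NOT hot) OR NOT safe = True
    NOT cold OR NOT hot = True
      NOT cold = True
      NOT hot = False
    NOT safe = False
  NOT ((NOT safe OR wind)) = True
    NOT safe OR wind = False
      NOT safe = False
Both conjuncts True, so the formula holds.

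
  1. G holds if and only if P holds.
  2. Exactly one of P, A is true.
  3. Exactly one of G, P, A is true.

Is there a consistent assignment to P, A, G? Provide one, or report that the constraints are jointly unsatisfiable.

P: False; A: True; G: False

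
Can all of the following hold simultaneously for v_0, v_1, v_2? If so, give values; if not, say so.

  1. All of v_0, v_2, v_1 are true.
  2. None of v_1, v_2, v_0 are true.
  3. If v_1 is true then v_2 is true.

The formula is unsatisfiable.

Case v_0 = True:
  Constraint (2) is violated (v_0=T) — contradiction.
Case v_0 = False:
  Constraint (1) is violated (v_0=F) — contradiction.
Both cases fail — unsatisfiable.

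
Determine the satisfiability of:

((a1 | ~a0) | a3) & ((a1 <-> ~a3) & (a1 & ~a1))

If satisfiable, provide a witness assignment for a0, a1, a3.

Case a1 = True: the conjunct ~a1 is False.
Case a1 = False: the conjunct a1 is False.
Both cases fail — unsatisfiable.

UNSATISFIABLE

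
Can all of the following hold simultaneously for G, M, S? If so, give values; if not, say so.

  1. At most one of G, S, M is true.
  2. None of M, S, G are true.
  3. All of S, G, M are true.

The formula is unsatisfiable.

Case G = True:
  Constraint (2) is violated (G=T) — contradiction.
Case G = False:
  Constraint (3) is violated (G=F) — contradiction.
Both cases fail — unsatisfiable.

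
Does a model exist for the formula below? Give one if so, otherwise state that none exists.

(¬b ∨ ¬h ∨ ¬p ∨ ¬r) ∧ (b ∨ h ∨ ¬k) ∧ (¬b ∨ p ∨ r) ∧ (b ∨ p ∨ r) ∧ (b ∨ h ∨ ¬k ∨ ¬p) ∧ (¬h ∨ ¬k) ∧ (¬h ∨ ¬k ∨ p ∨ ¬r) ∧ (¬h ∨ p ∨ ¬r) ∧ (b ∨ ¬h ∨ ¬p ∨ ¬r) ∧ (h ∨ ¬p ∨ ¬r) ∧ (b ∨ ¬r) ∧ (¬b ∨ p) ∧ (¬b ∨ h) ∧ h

Unit clause (h) forces h = True.
In (¬h ∨ ¬k) only ¬k is left, so k = False.
Set b = False.
  then (b ∨ ¬r) forces r = False.
  then (b ∨ p ∨ r) forces p = True.
All clauses satisfied.

b=F; r=F; h=T; p=T; k=F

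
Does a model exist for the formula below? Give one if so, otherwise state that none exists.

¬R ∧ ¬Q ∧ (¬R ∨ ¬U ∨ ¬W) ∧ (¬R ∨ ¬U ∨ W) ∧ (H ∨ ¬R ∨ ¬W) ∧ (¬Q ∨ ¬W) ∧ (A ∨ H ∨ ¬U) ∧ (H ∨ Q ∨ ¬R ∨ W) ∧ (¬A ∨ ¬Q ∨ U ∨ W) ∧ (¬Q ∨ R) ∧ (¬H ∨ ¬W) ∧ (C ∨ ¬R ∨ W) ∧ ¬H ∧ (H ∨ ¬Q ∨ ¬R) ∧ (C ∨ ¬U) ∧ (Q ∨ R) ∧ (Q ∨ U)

Case R = True:
  Clause (¬R) is falsified — contradiction.
Case R = False:
  (¬Q) forces Q = False.
  Clause (Q ∨ R) is falsified — contradiction.
Both cases fail, so the formula is unsatisfiable.

Unsatisfiable — no assignment works.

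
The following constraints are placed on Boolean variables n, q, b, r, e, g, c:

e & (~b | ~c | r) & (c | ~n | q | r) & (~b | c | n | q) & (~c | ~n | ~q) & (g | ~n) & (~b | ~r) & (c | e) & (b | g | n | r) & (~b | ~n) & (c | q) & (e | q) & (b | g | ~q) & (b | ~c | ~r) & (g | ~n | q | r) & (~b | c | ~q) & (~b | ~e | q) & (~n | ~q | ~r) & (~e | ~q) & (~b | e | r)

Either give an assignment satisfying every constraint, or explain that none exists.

n = False; q = False; b = False; r = False; e = True; g = True; c = True

Unit clause (e) forces e = True.
In (~e | ~q) only ~q is left, so q = False.
In (c | q) only c is left, so c = True.
In (~b | ~e | q) only ~b is left, so b = False.
In (b | ~c | ~r) only ~r is left, so r = False.
Set n = False.
  then (b | g | n | r) forces g = True.
All clauses satisfied.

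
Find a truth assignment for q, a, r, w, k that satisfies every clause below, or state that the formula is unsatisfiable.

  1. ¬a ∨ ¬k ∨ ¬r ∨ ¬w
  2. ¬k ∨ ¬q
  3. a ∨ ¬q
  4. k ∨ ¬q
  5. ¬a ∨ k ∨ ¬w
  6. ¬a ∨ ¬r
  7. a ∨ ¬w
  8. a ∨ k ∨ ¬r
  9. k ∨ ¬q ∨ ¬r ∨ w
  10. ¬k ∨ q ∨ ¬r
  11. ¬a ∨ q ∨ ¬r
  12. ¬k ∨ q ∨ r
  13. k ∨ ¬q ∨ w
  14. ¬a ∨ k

q=F, a=F, r=F, w=F, k=F

Try q = True:
  (¬k ∨ ¬q) forces k = False.
  clause (k ∨ ¬q) is falsified — backtrack.
So q = False.
Set a = False.
  then (a ∨ ¬w) forces w = False.
Try r = True:
  (a ∨ k ∨ ¬r) forces k = True.
  clause (¬k ∨ q ∨ ¬r) is falsified — backtrack.
So r = False.
  then (¬k ∨ q ∨ r) forces k = False.
All clauses satisfied.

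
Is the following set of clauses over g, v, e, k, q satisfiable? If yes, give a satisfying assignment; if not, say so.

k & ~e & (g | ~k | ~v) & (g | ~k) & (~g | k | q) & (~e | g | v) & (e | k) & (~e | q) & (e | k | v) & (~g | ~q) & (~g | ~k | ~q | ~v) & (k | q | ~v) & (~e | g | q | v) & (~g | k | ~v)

Unit clause (k) forces k = True.
Unit clause (~e) forces e = False.
In (g | ~k) only g is left, so g = True.
In (~g | ~q) only ~q is left, so q = False.
Set v = False.
All clauses satisfied.

g: True, v: False, e: False, k: True, q: False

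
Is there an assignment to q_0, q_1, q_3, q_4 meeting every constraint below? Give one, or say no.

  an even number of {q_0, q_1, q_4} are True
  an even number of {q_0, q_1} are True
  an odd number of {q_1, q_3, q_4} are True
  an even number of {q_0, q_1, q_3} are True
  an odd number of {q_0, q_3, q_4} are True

q_0 = True, q_1 = True, q_3 = False, q_4 = False

{q_0, q_1, q_4}: 2 true → even ✓
{q_0, q_1}: 2 true → even ✓
{q_1, q_3, q_4}: 1 true → odd ✓
{q_0, q_1, q_3}: 2 true → even ✓
{q_0, q_3, q_4}: 1 true → odd ✓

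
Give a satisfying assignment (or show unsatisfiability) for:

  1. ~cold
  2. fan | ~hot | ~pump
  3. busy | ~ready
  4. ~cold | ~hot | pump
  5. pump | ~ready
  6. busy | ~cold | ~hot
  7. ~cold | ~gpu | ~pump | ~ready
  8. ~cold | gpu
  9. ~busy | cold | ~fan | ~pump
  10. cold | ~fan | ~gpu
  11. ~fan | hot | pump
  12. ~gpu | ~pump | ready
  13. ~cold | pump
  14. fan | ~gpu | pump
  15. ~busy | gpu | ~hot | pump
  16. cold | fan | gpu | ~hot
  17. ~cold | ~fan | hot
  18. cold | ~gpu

Unit clause (~cold) forces cold = False.
In (cold | ~gpu) only ~gpu is left, so gpu = False.
Set hot = False.
Set busy = False.
  then (busy | ~ready) forces ready = False.
Set fan = False.
Set pump = True.
All clauses satisfied.

hot = False, gpu = False, busy = False, ready = False, cold = False, fan = False, pump = True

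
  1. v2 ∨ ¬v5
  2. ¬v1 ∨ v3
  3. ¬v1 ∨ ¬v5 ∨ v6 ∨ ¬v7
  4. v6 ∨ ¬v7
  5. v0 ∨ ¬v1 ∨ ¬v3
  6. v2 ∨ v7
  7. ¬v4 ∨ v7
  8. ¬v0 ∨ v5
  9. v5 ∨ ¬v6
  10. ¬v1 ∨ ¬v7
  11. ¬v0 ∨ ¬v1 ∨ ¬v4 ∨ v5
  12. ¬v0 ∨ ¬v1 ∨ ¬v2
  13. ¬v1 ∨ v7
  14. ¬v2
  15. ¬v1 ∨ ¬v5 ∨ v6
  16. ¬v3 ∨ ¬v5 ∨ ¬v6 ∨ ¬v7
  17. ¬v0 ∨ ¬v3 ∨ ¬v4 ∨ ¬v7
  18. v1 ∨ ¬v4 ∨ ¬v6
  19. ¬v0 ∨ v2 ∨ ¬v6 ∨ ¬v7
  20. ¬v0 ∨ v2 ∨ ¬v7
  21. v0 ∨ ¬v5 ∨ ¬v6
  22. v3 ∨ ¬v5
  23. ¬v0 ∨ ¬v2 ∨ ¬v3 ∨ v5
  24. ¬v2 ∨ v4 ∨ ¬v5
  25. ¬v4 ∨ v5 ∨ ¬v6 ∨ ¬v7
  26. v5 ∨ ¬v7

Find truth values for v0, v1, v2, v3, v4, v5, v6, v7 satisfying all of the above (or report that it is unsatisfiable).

Case v2 = True:
  Clause (¬v2) is falsified — contradiction.
Case v2 = False:
  (v2 ∨ ¬v5) forces v5 = False.
  (v2 ∨ v7) forces v7 = True.
  Clause (v5 ∨ ¬v7) is falsified — contradiction.
Both cases fail, so the formula is unsatisfiable.

The formula is unsatisfiable.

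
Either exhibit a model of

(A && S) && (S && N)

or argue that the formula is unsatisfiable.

S = True, A = True, N = True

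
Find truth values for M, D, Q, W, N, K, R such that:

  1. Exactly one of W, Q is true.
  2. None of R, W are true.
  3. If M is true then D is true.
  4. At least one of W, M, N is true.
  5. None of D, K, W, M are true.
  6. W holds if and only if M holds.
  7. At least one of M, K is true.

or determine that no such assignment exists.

Case K = True:
  Constraint (5) is violated (K=T) — contradiction.
Case K = False:
  (2) forces R = False.
  (2) forces W = False.
  (1) with W=F forces Q = True.
  (5) forces D = False.
  (3) with D=F forces M = False.
  Constraint (7) is violated (M=F, K=F) — contradiction.
Both cases fail — unsatisfiable.

No satisfying assignment exists.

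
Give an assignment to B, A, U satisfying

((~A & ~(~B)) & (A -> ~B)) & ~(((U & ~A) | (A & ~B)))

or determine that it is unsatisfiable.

B=T, A=F, U=F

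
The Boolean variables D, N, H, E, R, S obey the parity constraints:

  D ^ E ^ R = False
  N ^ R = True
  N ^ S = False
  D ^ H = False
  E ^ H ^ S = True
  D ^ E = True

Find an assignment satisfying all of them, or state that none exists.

D = False, N = False, H = False, E = True, R = True, S = False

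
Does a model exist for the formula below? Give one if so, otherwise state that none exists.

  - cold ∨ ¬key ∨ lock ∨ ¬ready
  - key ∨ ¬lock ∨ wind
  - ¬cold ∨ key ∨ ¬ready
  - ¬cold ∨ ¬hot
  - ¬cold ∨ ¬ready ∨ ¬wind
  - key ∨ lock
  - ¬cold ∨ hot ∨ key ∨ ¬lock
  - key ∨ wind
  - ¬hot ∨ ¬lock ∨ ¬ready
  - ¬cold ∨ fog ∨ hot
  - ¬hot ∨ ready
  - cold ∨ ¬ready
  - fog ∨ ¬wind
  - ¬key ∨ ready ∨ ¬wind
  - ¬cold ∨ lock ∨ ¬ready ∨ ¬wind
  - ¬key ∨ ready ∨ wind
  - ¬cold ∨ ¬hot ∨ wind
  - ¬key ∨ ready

Set lock = True.
Set ready = False.
  then (¬hot ∨ ready) forces hot = False.
  then (¬key ∨ ready) forces key = False.
  then (key ∨ ¬lock ∨ wind) forces wind = True.
  then (¬cold ∨ hot ∨ key ∨ ¬lock) forces cold = False.
  then (fog ∨ ¬wind) forces fog = True.
All clauses satisfied.

lock = True; ready = False; fog = True; key = False; cold = False; wind = True; hot = False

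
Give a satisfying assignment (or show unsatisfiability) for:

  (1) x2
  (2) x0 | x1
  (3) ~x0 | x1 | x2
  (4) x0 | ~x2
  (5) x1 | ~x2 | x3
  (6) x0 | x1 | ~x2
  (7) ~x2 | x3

Unit clause (x2) forces x2 = True.
In (x0 | ~x2) only x0 is left, so x0 = True.
In (~x2 | x3) only x3 is left, so x3 = True.
Set x1 = False.
Check each clause:
  (x2): x2 holds.
  (x0 | x1): x0 holds.
  (~x0 | x1 | x2): x2 holds.
  (x0 | ~x2): x0 holds.
  (x1 | ~x2 | x3): x3 holds.
  (x0 | x1 | ~x2): x0 holds.
  (~x2 | x3): x3 holds.
All clauses satisfied.

x0 = True; x1 = False; x2 = True; x3 = True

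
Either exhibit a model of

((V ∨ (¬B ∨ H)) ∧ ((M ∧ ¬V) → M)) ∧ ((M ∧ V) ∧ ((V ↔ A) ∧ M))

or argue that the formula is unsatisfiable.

V=T; H=T; B=F; M=T; A=T

  (V ∨ (¬B ∨ H)) ∧ ((M ∧ ¬V) → M) = True
    V ∨ (¬B ∨ H) = True
      ¬B ∨ H = True
        ¬B = True
    (M ∧ ¬V) → M = True
      M ∧ ¬V = False
        ¬V = False
  (M ∧ V) ∧ ((V ↔ A) ∧ M) = True
    M ∧ V = True
    (V ↔ A) ∧ M = True
      V ↔ A = True
Both conjuncts True, so the formula holds.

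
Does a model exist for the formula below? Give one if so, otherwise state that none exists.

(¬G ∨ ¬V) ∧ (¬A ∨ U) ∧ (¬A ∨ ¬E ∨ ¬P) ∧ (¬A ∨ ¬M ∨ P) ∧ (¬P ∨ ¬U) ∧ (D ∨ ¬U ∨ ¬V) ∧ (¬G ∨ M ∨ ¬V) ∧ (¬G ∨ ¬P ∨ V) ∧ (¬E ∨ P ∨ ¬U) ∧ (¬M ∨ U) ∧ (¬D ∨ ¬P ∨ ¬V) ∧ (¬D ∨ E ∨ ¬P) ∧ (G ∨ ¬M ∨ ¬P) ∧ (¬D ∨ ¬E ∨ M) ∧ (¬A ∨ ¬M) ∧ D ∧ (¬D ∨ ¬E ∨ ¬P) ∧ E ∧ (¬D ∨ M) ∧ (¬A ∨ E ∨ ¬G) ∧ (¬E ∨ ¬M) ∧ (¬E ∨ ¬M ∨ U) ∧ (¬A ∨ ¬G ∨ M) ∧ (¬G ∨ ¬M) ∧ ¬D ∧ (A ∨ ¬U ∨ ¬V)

Case D = True:
  Clause (¬D) is falsified — contradiction.
Case D = False:
  Clause (D) is falsified — contradiction.
Both cases fail, so the formula is unsatisfiable.

Unsatisfiable — no assignment works.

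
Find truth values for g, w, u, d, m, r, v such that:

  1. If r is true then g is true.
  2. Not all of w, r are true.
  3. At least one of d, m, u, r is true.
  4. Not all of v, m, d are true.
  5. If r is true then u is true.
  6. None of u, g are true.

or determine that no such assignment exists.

g = False; w = False; u = False; d = False; m = True; r = False; v = False

  (1) r=F ⇒ g: vacuous ✓
  (2) {w, r}: 0/2 true — not all ✓
  (3) {d, m, u, r}: 1 true — at least one ✓
  (4) {v, m, d}: 1/3 true — not all ✓
  (5) r=F ⇒ u: vacuous ✓
  (6) {u, g}: 0 true — none ✓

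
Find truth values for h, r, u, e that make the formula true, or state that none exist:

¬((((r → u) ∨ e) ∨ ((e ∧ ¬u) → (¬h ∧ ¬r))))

UNSATISFIABLE

Case e = True: the formula becomes ¬((True ∨ (¬u → (¬h ∧ ¬r)))) = False.
Case e = False: the formula becomes ¬(((r → u) ∨ True)) = False.
Both cases fail — unsatisfiable.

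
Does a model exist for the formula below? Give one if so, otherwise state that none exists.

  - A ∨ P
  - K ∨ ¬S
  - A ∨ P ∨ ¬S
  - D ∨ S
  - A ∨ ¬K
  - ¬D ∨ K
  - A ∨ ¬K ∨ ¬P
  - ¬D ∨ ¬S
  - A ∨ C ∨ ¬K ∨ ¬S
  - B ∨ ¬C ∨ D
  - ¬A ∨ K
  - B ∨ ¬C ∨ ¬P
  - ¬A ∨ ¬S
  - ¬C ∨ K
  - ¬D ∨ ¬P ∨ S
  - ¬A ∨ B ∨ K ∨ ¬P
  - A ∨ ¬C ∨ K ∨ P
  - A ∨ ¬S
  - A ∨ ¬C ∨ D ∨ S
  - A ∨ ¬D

K: True; C: False; A: True; S: False; B: False; P: False; D: True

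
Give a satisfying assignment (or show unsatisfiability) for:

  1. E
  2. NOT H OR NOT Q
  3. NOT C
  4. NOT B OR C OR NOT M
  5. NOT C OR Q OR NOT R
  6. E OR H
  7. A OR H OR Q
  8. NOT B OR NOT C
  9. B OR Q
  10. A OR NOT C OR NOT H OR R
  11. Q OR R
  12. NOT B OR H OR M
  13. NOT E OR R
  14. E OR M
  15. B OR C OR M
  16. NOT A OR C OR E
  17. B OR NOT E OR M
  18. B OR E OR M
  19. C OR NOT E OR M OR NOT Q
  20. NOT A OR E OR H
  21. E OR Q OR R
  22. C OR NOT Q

Q: False, A: False, E: True, B: True, M: False, R: True, H: True, C: False

Unit clause (E) forces E = True.
Unit clause (NOT C) forces C = False.
In (NOT E OR R) only R is left, so R = True.
In (C OR NOT Q) only NOT Q is left, so Q = False.
In (B OR Q) only B is left, so B = True.
In (NOT B OR C OR NOT M) only NOT M is left, so M = False.
In (NOT B OR H OR M) only H is left, so H = True.
Set A = False.
All clauses satisfied.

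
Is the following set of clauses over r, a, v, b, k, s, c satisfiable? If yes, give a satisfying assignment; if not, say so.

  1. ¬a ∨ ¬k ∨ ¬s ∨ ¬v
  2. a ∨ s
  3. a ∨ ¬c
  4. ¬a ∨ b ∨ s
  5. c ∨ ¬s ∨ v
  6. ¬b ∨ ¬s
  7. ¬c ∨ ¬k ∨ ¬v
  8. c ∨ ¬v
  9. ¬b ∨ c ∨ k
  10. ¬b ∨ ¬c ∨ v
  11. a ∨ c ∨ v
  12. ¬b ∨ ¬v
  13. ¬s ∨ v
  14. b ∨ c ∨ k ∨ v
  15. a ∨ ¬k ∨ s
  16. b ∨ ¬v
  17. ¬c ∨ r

Set r = False.
  then (¬c ∨ r) forces c = False.
  then (c ∨ ¬v) forces v = False.
  then (a ∨ c ∨ v) forces a = True.
  then (¬s ∨ v) forces s = False.
  then (¬a ∨ b ∨ s) forces b = True.
  then (¬b ∨ c ∨ k) forces k = True.
All clauses satisfied.

r: False, a: True, v: False, b: True, k: True, s: False, c: False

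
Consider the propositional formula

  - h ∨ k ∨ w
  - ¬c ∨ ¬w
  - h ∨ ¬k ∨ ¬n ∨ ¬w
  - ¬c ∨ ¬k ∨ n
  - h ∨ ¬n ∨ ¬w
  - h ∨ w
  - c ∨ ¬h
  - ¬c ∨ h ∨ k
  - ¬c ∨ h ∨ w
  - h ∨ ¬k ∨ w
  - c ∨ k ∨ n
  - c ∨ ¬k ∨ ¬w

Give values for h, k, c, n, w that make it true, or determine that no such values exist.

Try h = False:
  (h ∨ w) forces w = True.
  (¬c ∨ ¬w) forces c = False.
  (h ∨ ¬n ∨ ¬w) forces n = False.
  (c ∨ k ∨ n) forces k = True.
  clause (c ∨ ¬k ∨ ¬w) is falsified — backtrack.
So h = True.
  then (c ∨ ¬h) forces c = True.
  then (¬c ∨ ¬w) forces w = False.
Set k = True.
  then (¬c ∨ ¬k ∨ n) forces n = True.
All clauses satisfied.

h = True, k = True, c = True, n = True, w = False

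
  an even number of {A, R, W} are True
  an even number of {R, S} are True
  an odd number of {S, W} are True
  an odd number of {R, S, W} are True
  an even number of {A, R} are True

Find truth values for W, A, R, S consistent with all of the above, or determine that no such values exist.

Unsatisfiable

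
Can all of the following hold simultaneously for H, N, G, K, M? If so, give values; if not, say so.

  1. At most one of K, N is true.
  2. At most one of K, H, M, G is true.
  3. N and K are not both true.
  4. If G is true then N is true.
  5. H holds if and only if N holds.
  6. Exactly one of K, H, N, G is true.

H = False, N = False, G = False, K = True, M = False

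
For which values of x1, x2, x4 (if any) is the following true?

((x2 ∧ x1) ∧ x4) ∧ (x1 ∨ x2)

x1=T; x2=T; x4=T

  (x2 ∧ x1) ∧ x4 = True
    x2 ∧ x1 = True
  x1 ∨ x2 = True
Both conjuncts True, so the formula holds.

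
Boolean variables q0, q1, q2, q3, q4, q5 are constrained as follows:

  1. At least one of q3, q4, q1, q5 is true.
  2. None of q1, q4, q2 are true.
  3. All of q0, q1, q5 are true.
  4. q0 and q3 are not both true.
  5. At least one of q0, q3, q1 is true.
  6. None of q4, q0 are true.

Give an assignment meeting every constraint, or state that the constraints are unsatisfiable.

Case q0 = True:
  Constraint (6) is violated (q0=T) — contradiction.
Case q0 = False:
  Constraint (3) is violated (q0=F) — contradiction.
Both cases fail — unsatisfiable.

Unsatisfiable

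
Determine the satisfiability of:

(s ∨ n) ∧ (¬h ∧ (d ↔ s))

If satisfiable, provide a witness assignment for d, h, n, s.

d=T; h=F; n=F; s=T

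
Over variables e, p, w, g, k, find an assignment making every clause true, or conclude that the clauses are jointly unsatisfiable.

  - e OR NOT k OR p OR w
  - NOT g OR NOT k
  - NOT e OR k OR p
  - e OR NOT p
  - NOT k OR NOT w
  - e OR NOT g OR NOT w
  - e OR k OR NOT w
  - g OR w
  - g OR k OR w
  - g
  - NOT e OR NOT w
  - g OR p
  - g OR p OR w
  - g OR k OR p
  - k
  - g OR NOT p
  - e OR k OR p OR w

No satisfying assignment exists.

Case g = True:
  (NOT g OR NOT k) forces k = False.
  Clause (k) is falsified — contradiction.
Case g = False:
  Clause (g) is falsified — contradiction.
Both cases fail, so the formula is unsatisfiable.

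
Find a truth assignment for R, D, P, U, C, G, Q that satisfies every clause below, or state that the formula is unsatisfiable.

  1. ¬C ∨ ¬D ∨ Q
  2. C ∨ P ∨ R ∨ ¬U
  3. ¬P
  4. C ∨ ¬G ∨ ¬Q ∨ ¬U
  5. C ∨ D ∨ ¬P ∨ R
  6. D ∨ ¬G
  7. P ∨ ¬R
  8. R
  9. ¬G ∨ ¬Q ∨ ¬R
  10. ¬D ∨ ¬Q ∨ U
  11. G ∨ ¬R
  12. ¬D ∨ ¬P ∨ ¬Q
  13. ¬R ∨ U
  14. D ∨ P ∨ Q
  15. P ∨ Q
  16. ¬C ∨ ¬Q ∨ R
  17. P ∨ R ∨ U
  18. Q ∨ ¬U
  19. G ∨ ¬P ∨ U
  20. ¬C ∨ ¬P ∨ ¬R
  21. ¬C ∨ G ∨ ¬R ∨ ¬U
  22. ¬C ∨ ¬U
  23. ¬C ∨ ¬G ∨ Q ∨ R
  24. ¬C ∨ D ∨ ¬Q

Unsatisfiable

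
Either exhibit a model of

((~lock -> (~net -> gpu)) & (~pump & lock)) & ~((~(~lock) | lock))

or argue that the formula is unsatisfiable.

Unsatisfiable — no assignment works.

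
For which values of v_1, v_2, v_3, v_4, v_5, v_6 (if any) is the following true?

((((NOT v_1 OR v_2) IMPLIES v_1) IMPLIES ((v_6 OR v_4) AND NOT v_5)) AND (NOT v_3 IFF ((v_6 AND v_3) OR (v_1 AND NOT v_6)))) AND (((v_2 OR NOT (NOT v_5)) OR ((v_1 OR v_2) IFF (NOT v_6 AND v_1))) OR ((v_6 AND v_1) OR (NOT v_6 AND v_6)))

v_1 = False, v_2 = True, v_3 = True, v_4 = False, v_5 = False, v_6 = False

  (((NOT v_1 OR v_2) IMPLIES v_1) IMPLIES ((v_6 OR v_4) AND NOT v_5)) AND (NOT v_3 IFF ((v_6 AND v_3) OR (v_1 AND NOT v_6))) = True
    ((NOT v_1 OR v_2) IMPLIES v_1) IMPLIES ((v_6 OR v_4) AND NOT v_5) = True
      (NOT v_1 OR v_2) IMPLIES v_1 = False
        NOT v_1 OR v_2 = True
          NOT v_1 = True
      (v_6 OR v_4) AND NOT v_5 = False
        v_6 OR v_4 = False
        NOT v_5 = True
    NOT v_3 IFF ((v_6 AND v_3) OR (v_1 AND NOT v_6)) = True
      NOT v_3 = False
      (v_6 AND v_3) OR (v_1 AND NOT v_6) = False
        v_6 AND v_3 = False
        v_1 AND NOT v_6 = False
          NOT v_6 = True
  ((v_2 OR NOT (NOT v_5)) OR ((v_1 OR v_2) IFF (NOT v_6 AND v_1))) OR ((v_6 AND v_1) OR (NOT v_6 AND v_6)) = True
    (v_2 OR NOT (NOT v_5)) OR ((v_1 OR v_2) IFF (NOT v_6 AND v_1)) = True
      v_2 OR NOT (NOT v_5) = True
        NOT (NOT v_5) = False
          NOT v_5 = True
      (v_1 OR v_2) IFF (NOT v_6 AND v_1) = False
        v_1 OR v_2 = True
        NOT v_6 AND v_1 = False
          NOT v_6 = True
    (v_6 AND v_1) OR (NOT v_6 AND v_6) = False
      v_6 AND v_1 = False
      NOT v_6 AND v_6 = False
        NOT v_6 = True
Both conjuncts True, so the formula holds.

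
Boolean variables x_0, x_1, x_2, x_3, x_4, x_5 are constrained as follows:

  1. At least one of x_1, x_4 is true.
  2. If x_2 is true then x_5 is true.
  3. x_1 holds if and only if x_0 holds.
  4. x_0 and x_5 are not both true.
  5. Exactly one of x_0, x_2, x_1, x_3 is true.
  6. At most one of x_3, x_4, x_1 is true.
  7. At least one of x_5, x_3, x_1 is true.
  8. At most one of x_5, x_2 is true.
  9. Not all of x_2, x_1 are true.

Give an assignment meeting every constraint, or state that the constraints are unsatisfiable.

Unsatisfiable — no assignment works.

Case x_0 = True:
  (3) with x_0=T forces x_1 = True.
  Constraint (5) is violated (x_0=T, x_1=T) — contradiction.
Case x_0 = False:
  (3) with x_0=F forces x_1 = False.
  (1) with x_1=F forces x_4 = True.
  (6) with x_4=T forces x_3 = False.
  (5) with x_0=F, x_1=F, x_3=F forces x_2 = True.
  (2) with x_2=T forces x_5 = True.
  Constraint (8) is violated (x_5=T, x_2=T) — contradiction.
Both cases fail — unsatisfiable.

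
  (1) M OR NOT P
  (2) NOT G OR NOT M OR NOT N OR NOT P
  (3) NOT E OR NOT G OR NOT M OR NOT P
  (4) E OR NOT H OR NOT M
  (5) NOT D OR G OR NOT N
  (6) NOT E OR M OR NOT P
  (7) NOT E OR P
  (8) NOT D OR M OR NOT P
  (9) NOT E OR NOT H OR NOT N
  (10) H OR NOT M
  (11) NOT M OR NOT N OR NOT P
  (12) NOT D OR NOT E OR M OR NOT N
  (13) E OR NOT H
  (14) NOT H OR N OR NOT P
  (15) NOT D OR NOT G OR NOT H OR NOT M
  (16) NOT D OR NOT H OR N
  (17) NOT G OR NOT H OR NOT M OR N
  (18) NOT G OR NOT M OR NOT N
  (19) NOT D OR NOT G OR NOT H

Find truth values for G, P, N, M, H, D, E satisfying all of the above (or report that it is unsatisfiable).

Set G = True.
Try P = True:
  (M OR NOT P) forces M = True.
  (NOT G OR NOT M OR NOT N OR NOT P) forces N = False.
  (NOT E OR NOT G OR NOT M OR NOT P) forces E = False.
  (E OR NOT H OR NOT M) forces H = False.
  clause (H OR NOT M) is falsified — backtrack.
So P = False.
  then (NOT E OR P) forces E = False.
  then (E OR NOT H) forces H = False.
  then (H OR NOT M) forces M = False.
Set N = False.
Set D = True.
All clauses satisfied.

G = True, P = False, N = False, M = False, H = False, D = True, E = False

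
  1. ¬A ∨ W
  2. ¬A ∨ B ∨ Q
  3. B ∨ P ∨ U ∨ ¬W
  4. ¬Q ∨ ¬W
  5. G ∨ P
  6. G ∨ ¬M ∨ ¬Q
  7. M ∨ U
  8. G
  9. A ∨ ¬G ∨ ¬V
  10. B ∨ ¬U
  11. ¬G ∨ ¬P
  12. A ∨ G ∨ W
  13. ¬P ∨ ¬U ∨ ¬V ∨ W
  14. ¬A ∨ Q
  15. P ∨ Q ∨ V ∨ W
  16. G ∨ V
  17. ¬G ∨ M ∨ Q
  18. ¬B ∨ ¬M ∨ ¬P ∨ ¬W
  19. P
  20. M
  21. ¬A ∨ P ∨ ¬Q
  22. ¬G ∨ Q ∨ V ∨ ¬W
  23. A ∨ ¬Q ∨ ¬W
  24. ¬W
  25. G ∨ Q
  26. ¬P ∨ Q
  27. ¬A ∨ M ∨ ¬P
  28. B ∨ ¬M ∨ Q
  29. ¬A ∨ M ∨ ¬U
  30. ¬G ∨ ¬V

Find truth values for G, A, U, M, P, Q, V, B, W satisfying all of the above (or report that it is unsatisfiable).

Unsatisfiable — no assignment works.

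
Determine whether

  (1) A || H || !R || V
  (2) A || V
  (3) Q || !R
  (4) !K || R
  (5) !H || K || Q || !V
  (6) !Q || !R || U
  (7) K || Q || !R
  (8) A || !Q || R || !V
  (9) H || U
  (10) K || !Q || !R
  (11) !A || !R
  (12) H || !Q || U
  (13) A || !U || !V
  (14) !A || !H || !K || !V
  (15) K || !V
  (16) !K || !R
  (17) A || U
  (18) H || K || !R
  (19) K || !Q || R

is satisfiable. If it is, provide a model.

A = True; K = False; R = False; H = True; U = False; Q = False; V = False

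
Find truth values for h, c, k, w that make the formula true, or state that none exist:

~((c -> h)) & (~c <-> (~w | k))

h = False, c = True, k = False, w = True

  ~((c -> h)) = True
    c -> h = False
  ~c <-> (~w | k) = True
    ~c = False
    ~w | k = False
      ~w = False
Both conjuncts True, so the formula holds.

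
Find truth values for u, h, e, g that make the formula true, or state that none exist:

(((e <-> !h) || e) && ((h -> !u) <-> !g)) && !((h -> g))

u: False, h: True, e: False, g: False

  ((e <-> !h) || e) && ((h -> !u) <-> !g) = True
    (e <-> !h) || e = True
      e <-> !h = True
        !h = False
    (h -> !u) <-> !g = True
      h -> !u = True
        !u = True
      !g = True
  !((h -> g)) = True
    h -> g = False
Both conjuncts True, so the formula holds.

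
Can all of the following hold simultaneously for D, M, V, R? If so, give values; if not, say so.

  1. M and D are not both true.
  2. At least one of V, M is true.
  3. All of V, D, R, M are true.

Case D = True:
  (1) with D=T forces M = False.
  Constraint (3) is violated (M=F) — contradiction.
Case D = False:
  Constraint (3) is violated (D=F) — contradiction.
Both cases fail — unsatisfiable.

The formula is unsatisfiable.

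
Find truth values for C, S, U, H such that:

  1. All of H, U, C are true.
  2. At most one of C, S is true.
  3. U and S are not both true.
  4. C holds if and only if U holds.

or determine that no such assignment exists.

C = True, S = False, U = True, H = True

  (1) {H, U, C}: all 3 true ✓
  (2) {C, S}: 1 true — at most one ✓
  (3) U=T, S=F — not both ✓
  (4) C=T, U=T — same ✓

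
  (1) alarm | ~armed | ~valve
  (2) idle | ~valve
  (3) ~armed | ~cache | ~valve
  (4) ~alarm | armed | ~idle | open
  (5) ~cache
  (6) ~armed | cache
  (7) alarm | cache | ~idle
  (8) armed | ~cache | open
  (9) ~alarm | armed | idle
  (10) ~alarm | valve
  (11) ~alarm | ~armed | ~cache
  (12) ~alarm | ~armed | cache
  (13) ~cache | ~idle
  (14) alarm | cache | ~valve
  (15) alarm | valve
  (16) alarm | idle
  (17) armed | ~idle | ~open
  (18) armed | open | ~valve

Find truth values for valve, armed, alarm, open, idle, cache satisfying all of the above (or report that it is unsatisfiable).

Case alarm = True:
  (~cache) forces cache = False.
  (~armed | cache) forces armed = False.
  (~alarm | armed | idle) forces idle = True.
  (~alarm | armed | ~idle | open) forces open = True.
  Clause (armed | ~idle | ~open) is falsified — contradiction.
Case alarm = False:
  (~cache) forces cache = False.
  (~armed | cache) forces armed = False.
  (alarm | cache | ~idle) forces idle = False.
  Clause (alarm | idle) is falsified — contradiction.
Both cases fail, so the formula is unsatisfiable.

UNSATISFIABLE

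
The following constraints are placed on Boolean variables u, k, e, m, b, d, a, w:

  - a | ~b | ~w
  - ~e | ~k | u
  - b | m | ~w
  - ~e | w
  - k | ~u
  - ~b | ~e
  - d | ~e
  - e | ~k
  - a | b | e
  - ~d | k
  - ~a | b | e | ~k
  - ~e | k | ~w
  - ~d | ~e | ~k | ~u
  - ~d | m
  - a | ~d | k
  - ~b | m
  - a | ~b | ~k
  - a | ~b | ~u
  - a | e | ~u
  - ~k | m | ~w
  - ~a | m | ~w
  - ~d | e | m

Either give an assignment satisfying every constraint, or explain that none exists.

Set u = False.
Try k = True:
  (~e | ~k | u) forces e = False.
  clause (e | ~k) is falsified — backtrack.
So k = False.
  then (~d | k) forces d = False.
  then (d | ~e) forces e = False.
Set m = True.
Set b = False.
  then (a | b | e) forces a = True.
Set w = True.
All clauses satisfied.

u: False; k: False; e: False; m: True; b: False; d: False; a: True; w: True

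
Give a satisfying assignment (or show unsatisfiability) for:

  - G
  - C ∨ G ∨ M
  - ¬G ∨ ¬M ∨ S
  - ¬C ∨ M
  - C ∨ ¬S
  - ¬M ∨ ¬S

Unit clause (G) forces G = True.
Try M = True:
  (¬G ∨ ¬M ∨ S) forces S = True.
  clause (¬M ∨ ¬S) is falsified — backtrack.
So M = False.
  then (¬C ∨ M) forces C = False.
  then (C ∨ ¬S) forces S = False.
Check each clause:
  (G): G holds.
  (C ∨ G ∨ M): G holds.
  (¬G ∨ ¬M ∨ S): ¬M holds.
  (¬C ∨ M): ¬C holds.
  (C ∨ ¬S): ¬S holds.
  (¬M ∨ ¬S): ¬M holds.
All clauses satisfied.

G: True, M: False, S: False, C: False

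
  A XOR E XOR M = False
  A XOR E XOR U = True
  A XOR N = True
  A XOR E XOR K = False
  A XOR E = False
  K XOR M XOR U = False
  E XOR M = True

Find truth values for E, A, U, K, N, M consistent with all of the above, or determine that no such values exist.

Unsatisfiable — no assignment works.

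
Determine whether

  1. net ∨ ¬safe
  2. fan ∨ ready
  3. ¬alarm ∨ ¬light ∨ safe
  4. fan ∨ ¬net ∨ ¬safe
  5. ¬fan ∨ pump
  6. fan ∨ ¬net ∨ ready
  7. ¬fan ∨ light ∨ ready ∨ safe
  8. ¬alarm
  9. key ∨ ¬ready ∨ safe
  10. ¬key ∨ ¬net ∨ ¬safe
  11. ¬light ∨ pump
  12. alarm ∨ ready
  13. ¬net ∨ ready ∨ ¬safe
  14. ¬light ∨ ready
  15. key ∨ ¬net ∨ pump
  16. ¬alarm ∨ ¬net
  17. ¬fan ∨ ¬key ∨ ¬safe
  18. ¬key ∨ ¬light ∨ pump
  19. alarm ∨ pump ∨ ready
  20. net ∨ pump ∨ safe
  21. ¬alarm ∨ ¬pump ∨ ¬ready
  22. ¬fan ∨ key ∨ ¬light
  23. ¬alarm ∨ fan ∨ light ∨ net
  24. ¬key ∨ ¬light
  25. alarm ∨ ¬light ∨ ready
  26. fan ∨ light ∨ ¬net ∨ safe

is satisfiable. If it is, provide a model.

alarm = False, light = False, net = True, safe = True, key = False, fan = True, pump = True, ready = True

Unit clause (¬alarm) forces alarm = False.
In (alarm ∨ ready) only ready is left, so ready = True.
Set light = False.
Set net = True.
Set safe = True.
  then (fan ∨ ¬net ∨ ¬safe) forces fan = True.
  then (¬fan ∨ pump) forces pump = True.
  then (¬key ∨ ¬net ∨ ¬safe) forces key = False.
All clauses satisfied.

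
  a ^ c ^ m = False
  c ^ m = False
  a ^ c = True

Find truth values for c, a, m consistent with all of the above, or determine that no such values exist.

c: True, a: False, m: True

a ^ c ^ m = F ^ T ^ T = False ✓
c ^ m = T ^ T = False ✓
a ^ c = F ^ T = True ✓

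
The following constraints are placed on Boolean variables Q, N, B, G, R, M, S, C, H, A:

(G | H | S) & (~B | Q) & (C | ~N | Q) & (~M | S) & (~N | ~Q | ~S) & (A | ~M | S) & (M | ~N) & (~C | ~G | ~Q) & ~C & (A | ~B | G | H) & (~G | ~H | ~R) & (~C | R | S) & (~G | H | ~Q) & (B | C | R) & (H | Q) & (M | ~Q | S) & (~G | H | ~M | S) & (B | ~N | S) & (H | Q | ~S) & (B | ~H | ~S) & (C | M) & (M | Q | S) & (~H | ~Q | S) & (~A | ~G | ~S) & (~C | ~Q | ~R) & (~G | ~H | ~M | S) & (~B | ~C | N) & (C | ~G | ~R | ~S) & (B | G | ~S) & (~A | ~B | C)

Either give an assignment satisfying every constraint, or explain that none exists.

Unit clause (~C) forces C = False.
In (C | M) only M is left, so M = True.
In (~M | S) only S is left, so S = True.
Try Q = False:
  (~B | Q) forces B = False.
  (C | ~N | Q) forces N = False.
  (B | C | R) forces R = True.
  (H | Q) forces H = True.
  clause (B | ~H | ~S) is falsified — backtrack.
So Q = True.
  then (~N | ~Q | ~S) forces N = False.
Try B = False:
  (B | C | R) forces R = True.
  (B | ~H | ~S) forces H = False.
  (~G | H | ~Q) forces G = False.
  clause (B | G | ~S) is falsified — backtrack.
So B = True.
  then (~A | ~B | C) forces A = False.
Set G = True.
  then (~G | H | ~Q) forces H = True.
  then (C | ~G | ~R | ~S) forces R = False.
All clauses satisfied.

Q=T; N=F; B=T; G=T; R=F; M=T; S=T; C=F; H=T; A=F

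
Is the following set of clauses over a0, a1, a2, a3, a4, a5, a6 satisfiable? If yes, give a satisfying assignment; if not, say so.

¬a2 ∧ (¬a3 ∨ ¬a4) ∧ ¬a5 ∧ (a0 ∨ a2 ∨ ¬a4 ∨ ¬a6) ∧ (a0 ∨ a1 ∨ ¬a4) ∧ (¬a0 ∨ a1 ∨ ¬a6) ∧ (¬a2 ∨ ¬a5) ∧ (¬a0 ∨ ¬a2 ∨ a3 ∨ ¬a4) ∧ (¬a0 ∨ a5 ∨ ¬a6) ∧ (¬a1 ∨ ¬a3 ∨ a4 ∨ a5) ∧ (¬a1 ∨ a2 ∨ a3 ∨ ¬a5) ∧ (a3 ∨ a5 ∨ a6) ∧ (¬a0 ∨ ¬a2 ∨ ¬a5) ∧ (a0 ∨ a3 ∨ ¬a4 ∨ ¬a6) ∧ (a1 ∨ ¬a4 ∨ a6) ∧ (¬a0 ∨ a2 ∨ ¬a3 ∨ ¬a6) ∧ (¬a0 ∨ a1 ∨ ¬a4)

Unit clause (¬a2) forces a2 = False.
Unit clause (¬a5) forces a5 = False.
Set a0 = True.
  then (¬a0 ∨ a5 ∨ ¬a6) forces a6 = False.
  then (a3 ∨ a5 ∨ a6) forces a3 = True.
  then (¬a3 ∨ ¬a4) forces a4 = False.
  then (¬a1 ∨ ¬a3 ∨ a4 ∨ a5) forces a1 = False.
All clauses satisfied.

a0: True; a1: False; a2: False; a3: True; a4: False; a5: False; a6: False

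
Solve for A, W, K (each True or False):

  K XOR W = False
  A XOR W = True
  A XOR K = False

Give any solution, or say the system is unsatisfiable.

UNSATISFIABLE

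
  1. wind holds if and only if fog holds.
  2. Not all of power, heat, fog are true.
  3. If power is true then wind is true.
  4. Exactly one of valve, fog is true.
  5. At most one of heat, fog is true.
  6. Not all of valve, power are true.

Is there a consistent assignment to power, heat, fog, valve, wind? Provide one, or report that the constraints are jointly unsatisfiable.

power = False, heat = True, fog = False, valve = True, wind = False

  (1) wind=F, fog=F — same ✓
  (2) {power, heat, fog}: 1/3 true — not all ✓
  (3) power=F ⇒ wind: vacuous ✓
  (4) {valve, fog}: 1 true — exactly one ✓
  (5) {heat, fog}: 1 true — at most one ✓
  (6) {valve, power}: 1/2 true — not all ✓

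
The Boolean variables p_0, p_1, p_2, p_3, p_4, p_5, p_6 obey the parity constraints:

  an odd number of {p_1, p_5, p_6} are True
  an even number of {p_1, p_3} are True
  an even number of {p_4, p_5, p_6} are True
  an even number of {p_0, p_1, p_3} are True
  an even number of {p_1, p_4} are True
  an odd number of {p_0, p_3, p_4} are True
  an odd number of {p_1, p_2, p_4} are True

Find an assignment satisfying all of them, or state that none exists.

The formula is unsatisfiable.

Adding constraints 1, 3, 5 mod 2: every variable appears an even number of times on the left, so the left side is 0.
But the right sides sum to 1 (mod 2). 0 ≠ 1 — the system is inconsistent.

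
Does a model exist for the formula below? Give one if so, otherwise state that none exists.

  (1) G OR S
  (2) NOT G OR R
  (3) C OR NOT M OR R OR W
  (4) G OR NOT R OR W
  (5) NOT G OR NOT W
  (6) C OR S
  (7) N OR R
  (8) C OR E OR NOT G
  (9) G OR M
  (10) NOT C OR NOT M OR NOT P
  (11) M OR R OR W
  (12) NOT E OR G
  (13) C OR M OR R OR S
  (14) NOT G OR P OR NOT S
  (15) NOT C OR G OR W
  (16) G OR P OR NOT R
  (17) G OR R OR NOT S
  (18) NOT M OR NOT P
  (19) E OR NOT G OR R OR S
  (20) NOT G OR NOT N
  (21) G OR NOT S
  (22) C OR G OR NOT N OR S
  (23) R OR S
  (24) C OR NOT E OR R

W = False; E = True; C = True; G = True; S = False; P = True; N = False; M = False; R = True

Set W = False.
Set E = True.
  then (NOT E OR G) forces G = True.
  then (NOT G OR NOT N) forces N = False.
  then (NOT G OR R) forces R = True.
Set C = True.
Set S = False.
Set P = True.
  then (NOT C OR NOT M OR NOT P) forces M = False.
All clauses satisfied.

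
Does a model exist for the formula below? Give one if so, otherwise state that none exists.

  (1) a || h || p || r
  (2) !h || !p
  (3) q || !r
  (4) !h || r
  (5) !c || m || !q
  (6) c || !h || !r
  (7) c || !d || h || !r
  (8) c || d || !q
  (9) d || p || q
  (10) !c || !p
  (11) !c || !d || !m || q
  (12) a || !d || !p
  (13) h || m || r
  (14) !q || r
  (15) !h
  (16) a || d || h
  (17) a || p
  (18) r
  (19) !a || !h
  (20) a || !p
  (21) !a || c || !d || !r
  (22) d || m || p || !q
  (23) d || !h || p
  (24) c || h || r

Unit clause (!h) forces h = False.
Unit clause (r) forces r = True.
In (q || !r) only q is left, so q = True.
Set d = False.
  then (c || d || !q) forces c = True.
  then (!c || !p) forces p = False.
  then (a || d || h) forces a = True.
  then (d || m || p || !q) forces m = True.
All clauses satisfied.

d = False, p = False, c = True, a = True, m = True, h = False, q = True, r = True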